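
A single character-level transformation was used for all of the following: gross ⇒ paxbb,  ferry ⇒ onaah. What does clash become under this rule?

lujbq

Compare letters: g→p is +9, r→a is +9, o→x is +9 — a constant shift. Every letter moves 9 places later in the alphabet, wrapping around z→a.
For clash: c+9=l, l+9=u, a+9=j, s+9=b, h+9=q.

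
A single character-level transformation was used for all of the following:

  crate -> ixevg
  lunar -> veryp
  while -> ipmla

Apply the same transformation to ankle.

ipore

The output letters match the input read backwards, each shifted +4: crate reversed is etarc. The word is reversed, then every letter is shifted forward by 4.
Applying it to ankle: reverse → elkna; then shift: e+4=i, l+4=p, k+4=o, n+4=r, a+4=e.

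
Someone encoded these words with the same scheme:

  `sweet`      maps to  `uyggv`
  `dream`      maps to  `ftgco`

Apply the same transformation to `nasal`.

pcucn

Compare letters: s→u is +2, w→y is +2, e→g is +2 — a constant shift. This is a Caesar cipher with shift 2.
Applying it to nasal: n+2=p, a+2=c, s+2=u, a+2=c, l+2=n.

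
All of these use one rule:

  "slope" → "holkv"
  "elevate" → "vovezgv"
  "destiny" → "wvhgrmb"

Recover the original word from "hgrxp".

stick

This is the alphabet-reversal cipher (Atbash): a becomes z, b becomes y, etc.
Undoing it on hgrxp: h↔s, g↔t, r↔i, x↔c, p↔k.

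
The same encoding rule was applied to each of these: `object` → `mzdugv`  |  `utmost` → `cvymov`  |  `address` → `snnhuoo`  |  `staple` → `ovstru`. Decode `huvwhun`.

retired

o(14)→m(12) and b(1)→z(25) fit y≡7x+18 (mod 26); the inverse of 7 mod 26 is 15. Each letter's alphabet position (a=0..z=25) is mapped through 7·x+18 mod 26 — an affine cipher.
Decoding huvwhun: h(7)→15·(7−18)≡17=r; u(20)→15·(20−18)≡4=e; v(21)→15·(21−18)≡19=t; w(22)→15·(22−18)≡8=i; h(7)→15·(7−18)≡17=r; u(20)→15·(20−18)≡4=e; n(13)→15·(13−18)≡3=d (all mod 26).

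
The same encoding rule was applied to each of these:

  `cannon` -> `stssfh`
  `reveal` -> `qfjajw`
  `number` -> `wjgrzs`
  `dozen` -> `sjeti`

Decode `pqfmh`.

Read the word backwards and shift each letter +5.
Decoding pqfmh: shift back: p−5=k, q−5=l, f−5=a, m−5=h, h−5=c → klahc; then reverse → chalk.

chalk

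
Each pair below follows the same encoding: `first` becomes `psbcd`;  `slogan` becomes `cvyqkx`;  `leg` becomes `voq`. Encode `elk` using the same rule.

Compare letters: f→p is +10, i→s is +10, r→b is +10 — a constant shift. It's a constant shift of +10 (ROT10).
On elk: e+10=o, l+10=v, k+10=u.

ovu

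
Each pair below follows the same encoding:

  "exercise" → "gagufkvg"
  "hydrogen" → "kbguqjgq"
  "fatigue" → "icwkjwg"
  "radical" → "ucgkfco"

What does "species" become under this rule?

The shift depends on letter class: consonant x→a is +3, but vowel e→g is +2. The rule splits by letter class: vowels +2, consonants +3.
On species: s(cons)+3=v, p(cons)+3=s, e(vowel)+2=g, c(cons)+3=f, i(vowel)+2=k, e(vowel)+2=g, s(cons)+3=v.

vsgfkgv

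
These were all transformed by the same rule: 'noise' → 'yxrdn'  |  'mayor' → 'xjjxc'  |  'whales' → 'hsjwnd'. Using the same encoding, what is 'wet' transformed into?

hne

The shift depends on letter class: consonant n→y is +11, but vowel o→x is +9. The rule splits by letter class: vowels +9, consonants +11.
On wet: w(cons)+11=h, e(vowel)+9=n, t(cons)+11=e.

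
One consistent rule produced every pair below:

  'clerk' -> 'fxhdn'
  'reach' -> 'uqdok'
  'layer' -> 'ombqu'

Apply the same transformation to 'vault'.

ymxxw

Shifts by position in clerk: pos 0: c→f (+3), pos 1: l→x (+12), pos 2: e→h (+3), pos 3: r→d (+12) — repeating every 2. It's a Vigenère-style cipher with numeric key [3,12]: position i shifts by key[i mod 2].
Applying it to vault: v+3=y, a+12=m, u+3=x, l+12=x, t+3=w.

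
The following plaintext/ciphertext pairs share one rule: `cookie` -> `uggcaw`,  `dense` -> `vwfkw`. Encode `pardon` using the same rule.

hsjvgf

Compare letters: c→u is +18, o→g is +18, o→g is +18 — a constant shift. This is a Caesar cipher with shift 18.
For pardon: p+18=h, a+18=s, r+18=j, d+18=v, o+18=g, n+18=f.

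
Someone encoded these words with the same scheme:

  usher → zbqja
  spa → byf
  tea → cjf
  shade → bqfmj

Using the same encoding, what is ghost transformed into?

pqtbc

The shift depends on letter class: consonant s→b is +9, but vowel u→z is +5. Vowels shift forward by 5 and consonants shift forward by 9.
On ghost: g(cons)+9=p, h(cons)+9=q, o(vowel)+5=t, s(cons)+9=b, t(cons)+9=c.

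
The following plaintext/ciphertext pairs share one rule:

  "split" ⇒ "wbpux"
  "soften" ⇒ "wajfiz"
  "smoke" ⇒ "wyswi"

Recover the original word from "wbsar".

It's a Vigenère-style cipher with numeric key [4,12]: position i shifts by key[i mod 2].
Reversing it on wbsar: w−4=s, b−12=p, s−4=o, a−12=o, r−4=n.

spoon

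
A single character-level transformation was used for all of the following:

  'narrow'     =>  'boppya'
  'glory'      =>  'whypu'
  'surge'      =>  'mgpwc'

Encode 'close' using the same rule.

ihymc

This is an affine cipher: with a=0,…,z=25, each position x becomes (23x+14) mod 26.
For close: c(2)→23·2+14≡8=i; l(11)→23·11+14≡7=h; o(14)→23·14+14≡24=y; s(18)→23·18+14≡12=m; e(4)→23·4+14≡2=c (all mod 26).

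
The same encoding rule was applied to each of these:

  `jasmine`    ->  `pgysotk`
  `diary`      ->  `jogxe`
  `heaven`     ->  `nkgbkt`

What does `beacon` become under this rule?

Compare letters: j→p is +6, a→g is +6, s→y is +6 — a constant shift. Each letter is shifted forward by 6 in the alphabet (a Caesar shift of +6).
Applying it to beacon: b+6=h, e+6=k, a+6=g, c+6=i, o+6=u, n+6=t.

hkgiut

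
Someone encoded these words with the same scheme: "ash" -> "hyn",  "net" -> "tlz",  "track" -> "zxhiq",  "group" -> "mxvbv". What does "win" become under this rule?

cpt

Vowels shift forward by 7 and consonants shift forward by 6.
Applying it to win: w(cons)+6=c, i(vowel)+7=p, n(cons)+6=t.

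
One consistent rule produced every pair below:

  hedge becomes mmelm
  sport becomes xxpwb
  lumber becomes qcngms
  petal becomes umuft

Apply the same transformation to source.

Shifts by position in hedge: pos 0: h→m (+5), pos 1: e→m (+8), pos 2: d→e (+1), pos 3: g→l (+5), pos 4: e→m (+8) — repeating every 3. The shifts repeat in a cycle of length 3: positions 0,1,… shift by +5, +8, +1, then the pattern repeats.
For source: s+5=x, o+8=w, u+1=v, r+5=w, c+8=k, e+1=f.

xwvwkf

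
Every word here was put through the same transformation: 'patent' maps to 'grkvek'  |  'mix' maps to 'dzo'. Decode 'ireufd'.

random

Compare letters: p→g is +17, a→r is +17, t→k is +17 — a constant shift. It's a constant shift of +17 (ROT17).
Decoding ireufd: i−17=r, r−17=a, e−17=n, u−17=d, f−17=o, d−17=m.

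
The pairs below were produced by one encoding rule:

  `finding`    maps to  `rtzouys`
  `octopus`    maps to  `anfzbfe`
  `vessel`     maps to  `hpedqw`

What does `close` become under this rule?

owadq

Shifts by position in finding: pos 0: f→r (+12), pos 1: i→t (+11), pos 2: n→z (+12), pos 3: d→o (+11) — repeating every 2. A repeating key of period 2 is used — shifts +12, +11 over and over.
For close: c+12=o, l+11=w, o+12=a, s+11=d, e+12=q.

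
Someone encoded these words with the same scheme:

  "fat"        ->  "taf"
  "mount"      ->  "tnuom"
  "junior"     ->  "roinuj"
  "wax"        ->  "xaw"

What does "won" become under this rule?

now

It's just the letters in reverse order.
For won: reverse → now.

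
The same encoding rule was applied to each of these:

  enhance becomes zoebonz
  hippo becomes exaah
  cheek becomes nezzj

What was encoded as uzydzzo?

between

e(4)→z(25) and n(13)→o(14) fit y≡19x+1 (mod 26); the inverse of 19 mod 26 is 11. Each letter's alphabet position (a=0..z=25) is mapped through 19·x+1 mod 26 — an affine cipher.
Decoding uzydzzo: u(20)→11·(20−1)≡1=b; z(25)→11·(25−1)≡4=e; y(24)→11·(24−1)≡19=t; d(3)→11·(3−1)≡22=w; z(25)→11·(25−1)≡4=e; z(25)→11·(25−1)≡4=e; o(14)→11·(14−1)≡13=n (all mod 26).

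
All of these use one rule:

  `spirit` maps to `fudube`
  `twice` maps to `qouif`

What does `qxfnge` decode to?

subtle

The output letters match the input read backwards, each shifted +12: spirit reversed is tirips. Two steps: reverse the string, then apply a Caesar shift of +12.
Undoing it on qxfnge: shift back: q−12=e, x−12=l, f−12=t, n−12=b, g−12=u, e−12=s → eltbus; then reverse → subtle.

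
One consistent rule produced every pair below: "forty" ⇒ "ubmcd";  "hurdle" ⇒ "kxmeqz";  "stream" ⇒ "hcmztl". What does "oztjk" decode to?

beach

f(5)→u(20) and o(14)→b(1) fit y≡21x+19 (mod 26); the inverse of 21 mod 26 is 5. This is an affine cipher: with a=0,…,z=25, each position x becomes (21x+19) mod 26.
Decoding oztjk: o(14)→5·(14−19)≡1=b; z(25)→5·(25−19)≡4=e; t(19)→5·(19−19)≡0=a; j(9)→5·(9−19)≡2=c; k(10)→5·(10−19)≡7=h (all mod 26).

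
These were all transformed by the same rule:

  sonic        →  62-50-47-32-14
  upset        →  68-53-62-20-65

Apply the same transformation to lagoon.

41-8-26-50-50-47

The formula is n = 3×(alphabet index, a=1) + 5.
On lagoon: l=12→41, a=1→8, g=7→26, o=15→50, o=15→50, n=14→47.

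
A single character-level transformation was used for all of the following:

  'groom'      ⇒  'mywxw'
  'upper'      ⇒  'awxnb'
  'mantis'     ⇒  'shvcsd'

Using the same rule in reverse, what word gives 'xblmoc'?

rudder

In groom: g→m is +6, r→y is +7, o→w is +8, o→x is +9 — the shift increases by 1 each position. Each letter shifts forward by (position + 6), i.e. 6, 7, 8, … — the shift grows by one for each successive letter.
Undoing it on xblmoc: x−6=r, b−7=u, l−8=d, m−9=d, o−10=e, c−11=r.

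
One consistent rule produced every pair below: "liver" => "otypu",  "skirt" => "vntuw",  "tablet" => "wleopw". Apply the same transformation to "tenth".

wpqwk

Two shifts are in play — +11 for a/e/i/o/u, +3 for every other letter.
Applying it to tenth: t(cons)+3=w, e(vowel)+11=p, n(cons)+3=q, t(cons)+3=w, h(cons)+3=k.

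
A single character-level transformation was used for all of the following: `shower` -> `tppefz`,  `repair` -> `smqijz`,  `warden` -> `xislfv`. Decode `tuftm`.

Shifts by position in shower: pos 0: s→t (+1), pos 1: h→p (+8), pos 2: o→p (+1), pos 3: w→e (+8) — repeating every 2. A repeating key of period 2 is used — shifts +1, +8 over and over.
Reversing it on tuftm: t−1=s, u−8=m, f−1=e, t−8=l, m−1=l.

smell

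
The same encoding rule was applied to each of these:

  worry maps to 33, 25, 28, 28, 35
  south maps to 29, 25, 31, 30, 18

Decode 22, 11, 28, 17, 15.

w is letter #23 and maps to 33: an offset of 10. The number is (letter's place in the alphabet, a=1) + 10.
Reversing it on 22, 11, 28, 17, 15: 22→(22−10)÷1=12=l, 11→(11−10)÷1=1=a, 28→(28−10)÷1=18=r, 17→(17−10)÷1=7=g, 15→(15−10)÷1=5=e.

large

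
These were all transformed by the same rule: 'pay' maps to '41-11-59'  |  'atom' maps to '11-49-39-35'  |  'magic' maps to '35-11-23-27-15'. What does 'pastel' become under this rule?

41-11-47-49-19-33

The formula is n = 2×(alphabet index, a=1) + 9.
For pastel: p=16→41, a=1→11, s=19→47, t=20→49, e=5→19, l=12→33.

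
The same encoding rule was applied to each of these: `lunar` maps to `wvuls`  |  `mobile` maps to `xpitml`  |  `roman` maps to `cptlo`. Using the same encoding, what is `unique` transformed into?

fopbvl

The shifts repeat in a cycle of length 3: positions 0,1,… shift by +11, +1, +7, then the pattern repeats.
For unique: u+11=f, n+1=o, i+7=p, q+11=b, u+1=v, e+7=l.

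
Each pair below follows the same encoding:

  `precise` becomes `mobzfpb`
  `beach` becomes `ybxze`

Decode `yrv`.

buy

Each letter is shifted forward by 23 in the alphabet (a Caesar shift of +23).
Reversing it on yrv: y−23=b, r−23=u, v−23=y.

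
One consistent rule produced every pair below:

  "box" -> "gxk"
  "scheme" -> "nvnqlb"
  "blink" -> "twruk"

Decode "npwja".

range

The output letters match the input read backwards, each shifted +9: box reversed is xob. The word is reversed, then every letter is shifted forward by 9.
Decoding npwja: shift back: n−9=e, p−9=g, w−9=n, j−9=a, a−9=r → egnar; then reverse → range.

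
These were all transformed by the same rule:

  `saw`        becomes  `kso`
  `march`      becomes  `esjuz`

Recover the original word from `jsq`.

ray

Compare letters: s→k is +18, a→s is +18, w→o is +18 — a constant shift. Every letter moves 18 places later in the alphabet, wrapping around z→a.
Reversing it on jsq: j−18=r, s−18=a, q−18=y.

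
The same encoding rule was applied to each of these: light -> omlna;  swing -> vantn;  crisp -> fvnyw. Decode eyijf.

In light: l→o is +3, i→m is +4, g→l is +5, h→n is +6 — the shift increases by 1 each position. Letter i (0-indexed) is shifted by i+3, so successive shifts are 3, 4, 5, ….
Decoding eyijf: e−3=b, y−4=u, i−5=d, j−6=d, f−7=y.

buddy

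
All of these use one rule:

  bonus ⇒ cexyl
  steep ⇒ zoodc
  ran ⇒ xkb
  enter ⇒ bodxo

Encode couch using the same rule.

rmeym

The output letters match the input read backwards, each shifted +10: bonus reversed is sunob. The word is reversed, then every letter is shifted forward by 10.
On couch: reverse → hcuoc; then shift: h+10=r, c+10=m, u+10=e, o+10=y, c+10=m.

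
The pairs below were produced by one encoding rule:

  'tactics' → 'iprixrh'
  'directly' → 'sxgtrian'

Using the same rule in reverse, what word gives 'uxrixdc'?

fiction

Compare letters: t→i is +15, a→p is +15, c→r is +15 — a constant shift. It's a constant shift of +15 (ROT15).
Decoding uxrixdc: u−15=f, x−15=i, r−15=c, i−15=t, x−15=i, d−15=o, c−15=n.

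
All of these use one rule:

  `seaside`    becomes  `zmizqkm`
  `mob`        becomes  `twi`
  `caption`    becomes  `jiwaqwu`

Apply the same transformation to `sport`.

The shift depends on letter class: consonant s→z is +7, but vowel e→m is +8. The rule splits by letter class: vowels +8, consonants +7.
For sport: s(cons)+7=z, p(cons)+7=w, o(vowel)+8=w, r(cons)+7=y, t(cons)+7=a.

zwwya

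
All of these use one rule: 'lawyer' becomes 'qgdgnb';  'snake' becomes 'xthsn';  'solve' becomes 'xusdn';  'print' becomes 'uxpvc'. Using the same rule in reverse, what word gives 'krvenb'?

In lawyer: l→q is +5, a→g is +6, w→d is +7, y→g is +8 — the shift increases by 1 each position. Letter i (0-indexed) is shifted by i+5, so successive shifts are 5, 6, 7, ….
Decoding krvenb: k−5=f, r−6=l, v−7=o, e−8=w, n−9=e, b−10=r.

flower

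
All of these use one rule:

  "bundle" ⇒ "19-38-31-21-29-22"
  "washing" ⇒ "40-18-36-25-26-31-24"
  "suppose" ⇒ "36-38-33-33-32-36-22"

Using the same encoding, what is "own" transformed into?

b is letter #2 and maps to 19: an offset of 17. The number is (letter's place in the alphabet, a=1) + 17.
Applying it to own: o=15→32, w=23→40, n=14→31.

32-40-31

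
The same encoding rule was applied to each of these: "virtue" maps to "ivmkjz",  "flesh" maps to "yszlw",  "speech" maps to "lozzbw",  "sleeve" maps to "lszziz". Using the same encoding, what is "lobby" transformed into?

Treating letters as 0–25, the rule is x ↦ 25x + 3 (mod 26).
On lobby: l(11)→25·11+3≡18=s; o(14)→25·14+3≡15=p; b(1)→25·1+3≡2=c; b(1)→25·1+3≡2=c; y(24)→25·24+3≡5=f (all mod 26).

spccf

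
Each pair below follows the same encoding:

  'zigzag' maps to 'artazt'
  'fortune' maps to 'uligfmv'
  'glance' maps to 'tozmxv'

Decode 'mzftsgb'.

naughty

Each letter is replaced by its mirror in the alphabet: a↔z, b↔y, c↔x, and so on (the Atbash cipher).
Decoding mzftsgb: m↔n, z↔a, f↔u, t↔g, s↔h, g↔t, b↔y.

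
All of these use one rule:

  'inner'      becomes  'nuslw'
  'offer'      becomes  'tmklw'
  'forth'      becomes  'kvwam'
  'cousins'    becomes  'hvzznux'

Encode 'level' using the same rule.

Shifts by position in inner: pos 0: i→n (+5), pos 1: n→u (+7), pos 2: n→s (+5), pos 3: e→l (+7) — repeating every 2. It's a Vigenère-style cipher with numeric key [5,7]: position i shifts by key[i mod 2].
Applying it to level: l+5=q, e+7=l, v+5=a, e+7=l, l+5=q.

qlalq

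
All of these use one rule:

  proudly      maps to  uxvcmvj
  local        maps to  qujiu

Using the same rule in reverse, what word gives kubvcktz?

fountain

Letter i (0-indexed) is shifted by i+5, so successive shifts are 5, 6, 7, ….
Reversing it on kubvcktz: k−5=f, u−6=o, b−7=u, v−8=n, c−9=t, k−10=a, t−11=i, z−12=n.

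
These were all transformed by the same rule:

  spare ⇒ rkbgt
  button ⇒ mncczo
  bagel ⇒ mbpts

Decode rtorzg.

s(18)→r(17) and p(15)→k(10) fit y≡11x+1 (mod 26); the inverse of 11 mod 26 is 19. Each letter's alphabet position (a=0..z=25) is mapped through 11·x+1 mod 26 — an affine cipher.
Decoding rtorzg: r(17)→19·(17−1)≡18=s; t(19)→19·(19−1)≡4=e; o(14)→19·(14−1)≡13=n; r(17)→19·(17−1)≡18=s; z(25)→19·(25−1)≡14=o; g(6)→19·(6−1)≡17=r (all mod 26).

sensor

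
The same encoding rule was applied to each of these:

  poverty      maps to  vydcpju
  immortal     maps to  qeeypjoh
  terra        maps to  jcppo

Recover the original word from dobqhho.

p(15)→v(21) and o(14)→y(24) fit y≡23x+14 (mod 26); the inverse of 23 mod 26 is 17. Treating letters as 0–25, the rule is x ↦ 23x + 14 (mod 26).
Decoding dobqhho: d(3)→17·(3−14)≡21=v; o(14)→17·(14−14)≡0=a; b(1)→17·(1−14)≡13=n; q(16)→17·(16−14)≡8=i; h(7)→17·(7−14)≡11=l; h(7)→17·(7−14)≡11=l; o(14)→17·(14−14)≡0=a (all mod 26).

vanilla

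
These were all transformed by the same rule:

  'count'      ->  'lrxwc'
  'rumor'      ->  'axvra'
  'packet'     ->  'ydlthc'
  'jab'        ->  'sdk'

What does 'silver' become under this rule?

Vowels shift forward by 3 and consonants shift forward by 9.
Applying it to silver: s(cons)+9=b, i(vowel)+3=l, l(cons)+9=u, v(cons)+9=e, e(vowel)+3=h, r(cons)+9=a.

blueha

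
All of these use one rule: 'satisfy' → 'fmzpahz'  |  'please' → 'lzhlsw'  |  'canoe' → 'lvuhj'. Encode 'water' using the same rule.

ylahd

The output letters match the input read backwards, each shifted +7: satisfy reversed is yfsitas. The word is reversed, then every letter is shifted forward by 7.
For water: reverse → retaw; then shift: r+7=y, e+7=l, t+7=a, a+7=h, w+7=d.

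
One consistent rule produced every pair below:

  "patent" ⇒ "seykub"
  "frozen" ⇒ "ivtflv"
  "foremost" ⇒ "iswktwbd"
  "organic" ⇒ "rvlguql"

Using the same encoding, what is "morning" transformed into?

In patent: p→s is +3, a→e is +4, t→y is +5, e→k is +6 — the shift increases by 1 each position. The shift increases by 1 at each position, starting from +3: 3, 4, 5, ….
Applying it to morning: m+3=p, o+4=s, r+5=w, n+6=t, i+7=p, n+8=v, g+9=p.

pswtpvp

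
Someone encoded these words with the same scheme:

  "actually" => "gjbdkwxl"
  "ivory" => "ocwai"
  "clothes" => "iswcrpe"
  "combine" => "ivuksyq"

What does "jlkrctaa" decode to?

decision

In actually: a→g is +6, c→j is +7, t→b is +8, u→d is +9 — the shift increases by 1 each position. Each letter shifts forward by (position + 6), i.e. 6, 7, 8, … — the shift grows by one for each successive letter.
Reversing it on jlkrctaa: j−6=d, l−7=e, k−8=c, r−9=i, c−10=s, t−11=i, a−12=o, a−13=n.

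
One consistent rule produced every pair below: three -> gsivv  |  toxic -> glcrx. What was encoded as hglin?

Each pair mirrors across the alphabet (t↔g, h↔s, r↔i): positions sum to 25. Each letter is replaced by its mirror in the alphabet: a↔z, b↔y, c↔x, and so on (the Atbash cipher).
Decoding hglin: h↔s, g↔t, l↔o, i↔r, n↔m.

storm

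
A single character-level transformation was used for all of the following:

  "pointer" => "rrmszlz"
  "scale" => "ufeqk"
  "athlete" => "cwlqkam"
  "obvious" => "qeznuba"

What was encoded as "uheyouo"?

seating

In pointer: p→r is +2, o→r is +3, i→m is +4, n→s is +5 — the shift increases by 1 each position. The shift increases by 1 at each position, starting from +2: 2, 3, 4, ….
Decoding uheyouo: u−2=s, h−3=e, e−4=a, y−5=t, o−6=i, u−7=n, o−8=g.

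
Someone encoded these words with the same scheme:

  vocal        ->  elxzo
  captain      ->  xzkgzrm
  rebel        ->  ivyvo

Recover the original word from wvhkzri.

despair

Each pair mirrors across the alphabet (v↔e, o↔l, c↔x): positions sum to 25. This is the alphabet-reversal cipher (Atbash): a becomes z, b becomes y, etc.
Decoding wvhkzri: w↔d, v↔e, h↔s, k↔p, z↔a, r↔i, i↔r.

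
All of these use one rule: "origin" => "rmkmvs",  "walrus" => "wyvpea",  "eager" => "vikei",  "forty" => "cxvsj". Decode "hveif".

The output letters match the input read backwards, each shifted +4: origin reversed is nigiro. The word is reversed, then every letter is shifted forward by 4.
Undoing it on hveif: shift back: h−4=d, v−4=r, e−4=a, i−4=e, f−4=b → draeb; then reverse → beard.

beard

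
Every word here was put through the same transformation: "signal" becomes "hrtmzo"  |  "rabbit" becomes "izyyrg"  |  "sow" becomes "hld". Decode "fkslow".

Each pair mirrors across the alphabet (s↔h, i↔r, g↔t): positions sum to 25. Each letter is replaced by its mirror in the alphabet: a↔z, b↔y, c↔x, and so on (the Atbash cipher).
Reversing it on fkslow: f↔u, k↔p, s↔h, l↔o, o↔l, w↔d.

uphold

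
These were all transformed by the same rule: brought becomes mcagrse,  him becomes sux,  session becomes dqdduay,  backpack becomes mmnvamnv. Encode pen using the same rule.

aqy

Two shifts are in play — +12 for a/e/i/o/u, +11 for every other letter.
For pen: p(cons)+11=a, e(vowel)+12=q, n(cons)+11=y.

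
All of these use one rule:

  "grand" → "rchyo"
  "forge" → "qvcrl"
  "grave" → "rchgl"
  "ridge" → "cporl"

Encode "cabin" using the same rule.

The shift depends on letter class: consonant g→r is +11, but vowel a→h is +7. Vowels shift forward by 7 and consonants shift forward by 11.
Applying it to cabin: c(cons)+11=n, a(vowel)+7=h, b(cons)+11=m, i(vowel)+7=p, n(cons)+11=y.

nhmpy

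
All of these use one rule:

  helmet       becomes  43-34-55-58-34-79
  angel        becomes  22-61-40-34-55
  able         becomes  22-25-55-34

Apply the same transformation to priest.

h(#8)→43 and e(#5)→34: differences scale by 3, so n = 3·pos + 19. Each letter becomes 3×(its alphabet position, a=1..z=26) + 19.
On priest: p=16→67, r=18→73, i=9→46, e=5→34, s=19→76, t=20→79.

67-73-46-34-76-79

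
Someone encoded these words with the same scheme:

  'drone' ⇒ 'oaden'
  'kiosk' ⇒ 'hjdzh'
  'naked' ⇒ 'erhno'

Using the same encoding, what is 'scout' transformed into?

zpdxy

Treating letters as 0–25, the rule is x ↦ 25x + 17 (mod 26).
For scout: s(18)→25·18+17≡25=z; c(2)→25·2+17≡15=p; o(14)→25·14+17≡3=d; u(20)→25·20+17≡23=x; t(19)→25·19+17≡24=y (all mod 26).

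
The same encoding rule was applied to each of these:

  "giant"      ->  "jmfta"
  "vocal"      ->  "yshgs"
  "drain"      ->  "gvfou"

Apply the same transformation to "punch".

sysio

In giant: g→j is +3, i→m is +4, a→f is +5, n→t is +6 — the shift increases by 1 each position. Letter i (0-indexed) is shifted by i+3, so successive shifts are 3, 4, 5, ….
On punch: p+3=s, u+4=y, n+5=s, c+6=i, h+7=o.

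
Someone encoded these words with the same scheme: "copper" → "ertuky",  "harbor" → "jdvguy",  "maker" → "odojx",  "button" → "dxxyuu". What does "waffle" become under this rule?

ydjkrl

In copper: c→e is +2, o→r is +3, p→t is +4, p→u is +5 — the shift increases by 1 each position. Each letter shifts forward by (position + 2), i.e. 2, 3, 4, … — the shift grows by one for each successive letter.
Applying it to waffle: w+2=y, a+3=d, f+4=j, f+5=k, l+6=r, e+7=l.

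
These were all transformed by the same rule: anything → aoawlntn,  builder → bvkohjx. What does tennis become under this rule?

tfpqmx

In anything: a→a is +0, n→o is +1, y→a is +2, t→w is +3 — the shift increases by 1 each position. Letter i (0-indexed) is shifted by i+0, so successive shifts are 0, 1, 2, ….
Applying it to tennis: t+0=t, e+1=f, n+2=p, n+3=q, i+4=m, s+5=x.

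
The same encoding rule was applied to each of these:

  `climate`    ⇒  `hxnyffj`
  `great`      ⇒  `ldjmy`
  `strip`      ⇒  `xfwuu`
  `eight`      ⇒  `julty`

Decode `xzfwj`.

snake

Shifts by position in climate: pos 0: c→h (+5), pos 1: l→x (+12), pos 2: i→n (+5), pos 3: m→y (+12) — repeating every 2. The shifts repeat in a cycle of length 2: positions 0,1,… shift by +5, +12, then the pattern repeats.
Undoing it on xzfwj: x−5=s, z−12=n, f−5=a, w−12=k, j−5=e.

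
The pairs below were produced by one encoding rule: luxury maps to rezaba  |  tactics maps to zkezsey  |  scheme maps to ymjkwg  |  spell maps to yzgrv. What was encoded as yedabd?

suburb

Shifts by position in luxury: pos 0: l→r (+6), pos 1: u→e (+10), pos 2: x→z (+2), pos 3: u→a (+6), pos 4: r→b (+10), pos 5: y→a (+2) — repeating every 3. A repeating key of period 3 is used — shifts +6, +10, +2 over and over.
Reversing it on yedabd: y−6=s, e−10=u, d−2=b, a−6=u, b−10=r, d−2=b.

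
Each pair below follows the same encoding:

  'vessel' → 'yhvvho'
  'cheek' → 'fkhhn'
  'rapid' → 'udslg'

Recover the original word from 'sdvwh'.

Compare letters: v→y is +3, e→h is +3, s→v is +3 — a constant shift. It's a constant shift of +3 (ROT3).
Decoding sdvwh: s−3=p, d−3=a, v−3=s, w−3=t, h−3=e.

paste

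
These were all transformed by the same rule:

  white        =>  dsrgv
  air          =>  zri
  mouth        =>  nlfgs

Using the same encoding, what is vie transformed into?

This is the alphabet-reversal cipher (Atbash): a becomes z, b becomes y, etc.
Applying it to vie: v↔e, i↔r, e↔v.

erv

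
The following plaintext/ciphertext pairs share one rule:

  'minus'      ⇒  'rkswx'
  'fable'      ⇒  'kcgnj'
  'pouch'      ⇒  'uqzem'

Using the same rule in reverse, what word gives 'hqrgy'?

It's a Vigenère-style cipher with numeric key [5,2]: position i shifts by key[i mod 2].
Decoding hqrgy: h−5=c, q−2=o, r−5=m, g−2=e, y−5=t.

comet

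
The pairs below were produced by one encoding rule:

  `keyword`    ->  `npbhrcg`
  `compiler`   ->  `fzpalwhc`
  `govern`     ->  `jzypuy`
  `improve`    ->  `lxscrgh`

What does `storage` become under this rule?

Shifts by position in keyword: pos 0: k→n (+3), pos 1: e→p (+11), pos 2: y→b (+3), pos 3: w→h (+11) — repeating every 2. A repeating key of period 2 is used — shifts +3, +11 over and over.
Applying it to storage: s+3=v, t+11=e, o+3=r, r+11=c, a+3=d, g+11=r, e+3=h.

vercdrh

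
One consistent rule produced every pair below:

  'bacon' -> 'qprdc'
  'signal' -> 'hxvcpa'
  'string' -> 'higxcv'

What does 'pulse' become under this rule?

Compare letters: b→q is +15, a→p is +15, c→r is +15 — a constant shift. Every letter moves 15 places later in the alphabet, wrapping around z→a.
Applying it to pulse: p+15=e, u+15=j, l+15=a, s+15=h, e+15=t.

ejaht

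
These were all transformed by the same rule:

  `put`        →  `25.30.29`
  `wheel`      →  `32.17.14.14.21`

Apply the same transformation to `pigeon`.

25.18.16.14.24.23

p is letter #16 and maps to 25: an offset of 9. The number is (letter's place in the alphabet, a=1) + 9.
On pigeon: p=16→25, i=9→18, g=7→16, e=5→14, o=15→24, n=14→23.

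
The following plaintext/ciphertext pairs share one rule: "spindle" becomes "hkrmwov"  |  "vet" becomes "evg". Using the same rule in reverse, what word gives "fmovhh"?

unless

Each pair mirrors across the alphabet (s↔h, p↔k, i↔r): positions sum to 25. Each letter is replaced by its mirror in the alphabet: a↔z, b↔y, c↔x, and so on (the Atbash cipher).
Undoing it on fmovhh: f↔u, m↔n, o↔l, v↔e, h↔s, h↔s.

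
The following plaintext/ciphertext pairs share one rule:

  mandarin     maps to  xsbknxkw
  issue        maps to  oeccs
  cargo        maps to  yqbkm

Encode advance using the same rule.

The output letters match the input read backwards, each shifted +10: mandarin reversed is niradnam. Two steps: reverse the string, then apply a Caesar shift of +10.
Applying it to advance: reverse → ecnavda; then shift: e+10=o, c+10=m, n+10=x, a+10=k, v+10=f, d+10=n, a+10=k.

omxkfnk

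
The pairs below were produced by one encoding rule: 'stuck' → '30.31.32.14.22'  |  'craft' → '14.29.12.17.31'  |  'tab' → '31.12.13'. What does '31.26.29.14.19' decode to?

torch

s is letter #19 and maps to 30: an offset of 11. Letters become their 1-based position plus 11 (so a→12, b→13, …).
Reversing it on 31.26.29.14.19: 31→(31−11)÷1=20=t, 26→(26−11)÷1=15=o, 29→(29−11)÷1=18=r, 14→(14−11)÷1=3=c, 19→(19−11)÷1=8=h.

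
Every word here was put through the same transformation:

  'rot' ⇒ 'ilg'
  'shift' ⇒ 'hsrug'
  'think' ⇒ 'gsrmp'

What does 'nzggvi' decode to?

matter

Each pair mirrors across the alphabet (r↔i, o↔l, t↔g): positions sum to 25. Letters are reflected about the middle of the alphabet (position → 25−position): Atbash.
Reversing it on nzggvi: n↔m, z↔a, g↔t, g↔t, v↔e, i↔r.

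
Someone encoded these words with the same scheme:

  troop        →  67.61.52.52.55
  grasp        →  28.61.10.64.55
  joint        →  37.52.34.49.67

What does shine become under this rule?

64.31.34.49.22

t(#20)→67 and r(#18)→61: differences scale by 3, so n = 3·pos + 7. With a=1..z=26, the number is 3·pos + 7.
On shine: s=19→64, h=8→31, i=9→34, n=14→49, e=5→22.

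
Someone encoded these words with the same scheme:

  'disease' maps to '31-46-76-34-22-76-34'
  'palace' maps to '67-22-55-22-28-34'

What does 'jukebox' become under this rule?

d(#4)→31 and i(#9)→46: differences scale by 3, so n = 3·pos + 19. With a=1..z=26, the number is 3·pos + 19.
For jukebox: j=10→49, u=21→82, k=11→52, e=5→34, b=2→25, o=15→64, x=24→91.

49-82-52-34-25-64-91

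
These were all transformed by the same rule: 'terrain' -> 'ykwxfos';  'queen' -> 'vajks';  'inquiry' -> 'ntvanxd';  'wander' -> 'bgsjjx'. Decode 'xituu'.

scoop

Shifts by position in terrain: pos 0: t→y (+5), pos 1: e→k (+6), pos 2: r→w (+5), pos 3: r→x (+6) — repeating every 2. A repeating key of period 2 is used — shifts +5, +6 over and over.
Decoding xituu: x−5=s, i−6=c, t−5=o, u−6=o, u−5=p.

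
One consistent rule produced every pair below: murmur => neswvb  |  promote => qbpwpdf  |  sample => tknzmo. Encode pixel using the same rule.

qsyom

A repeating key of period 2 is used — shifts +1, +10 over and over.
On pixel: p+1=q, i+10=s, x+1=y, e+10=o, l+1=m.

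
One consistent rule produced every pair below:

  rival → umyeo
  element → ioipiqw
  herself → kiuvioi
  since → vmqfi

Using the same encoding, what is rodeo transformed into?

Vowels shift forward by 4 and consonants shift forward by 3.
For rodeo: r(cons)+3=u, o(vowel)+4=s, d(cons)+3=g, e(vowel)+4=i, o(vowel)+4=s.

usgis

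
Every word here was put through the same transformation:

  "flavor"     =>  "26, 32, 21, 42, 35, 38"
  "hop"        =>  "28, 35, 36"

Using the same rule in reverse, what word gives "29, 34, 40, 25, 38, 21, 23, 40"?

f is letter #6 and maps to 26: an offset of 20. Letters become their 1-based position plus 20 (so a→21, b→22, …).
Undoing it on 29, 34, 40, 25, 38, 21, 23, 40: 29→(29−20)÷1=9=i, 34→(34−20)÷1=14=n, 40→(40−20)÷1=20=t, 25→(25−20)÷1=5=e, 38→(38−20)÷1=18=r, 21→(21−20)÷1=1=a, 23→(23−20)÷1=3=c, 40→(40−20)÷1=20=t.

interact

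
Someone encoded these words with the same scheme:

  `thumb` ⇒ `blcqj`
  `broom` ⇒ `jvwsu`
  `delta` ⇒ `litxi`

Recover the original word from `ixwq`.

Shifts by position in thumb: pos 0: t→b (+8), pos 1: h→l (+4), pos 2: u→c (+8), pos 3: m→q (+4) — repeating every 2. It's a Vigenère-style cipher with numeric key [8,4]: position i shifts by key[i mod 2].
Reversing it on ixwq: i−8=a, x−4=t, w−8=o, q−4=m.

atom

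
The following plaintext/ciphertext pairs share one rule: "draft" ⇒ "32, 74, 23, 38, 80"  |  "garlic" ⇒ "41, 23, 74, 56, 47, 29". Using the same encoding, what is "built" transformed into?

26, 83, 47, 56, 80

d(#4)→32 and r(#18)→74: differences scale by 3, so n = 3·pos + 20. With a=1..z=26, the number is 3·pos + 20.
Applying it to built: b=2→26, u=21→83, i=9→47, l=12→56, t=20→80.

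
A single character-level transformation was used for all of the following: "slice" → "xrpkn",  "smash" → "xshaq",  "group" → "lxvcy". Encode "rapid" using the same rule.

wgwqm

In slice: s→x is +5, l→r is +6, i→p is +7, c→k is +8 — the shift increases by 1 each position. Each letter shifts forward by (position + 5), i.e. 5, 6, 7, … — the shift grows by one for each successive letter.
Applying it to rapid: r+5=w, a+6=g, p+7=w, i+8=q, d+9=m.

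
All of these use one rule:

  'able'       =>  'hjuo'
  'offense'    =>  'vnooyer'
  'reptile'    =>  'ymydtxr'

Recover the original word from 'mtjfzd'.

Each letter shifts forward by (position + 7), i.e. 7, 8, 9, … — the shift grows by one for each successive letter.
Undoing it on mtjfzd: m−7=f, t−8=l, j−9=a, f−10=v, z−11=o, d−12=r.

flavor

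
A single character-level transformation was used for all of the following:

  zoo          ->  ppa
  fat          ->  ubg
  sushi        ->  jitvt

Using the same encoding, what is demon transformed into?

The output letters match the input read backwards, each shifted +1: zoo reversed is ooz. Read the word backwards and shift each letter +1.
Applying it to demon: reverse → nomed; then shift: n+1=o, o+1=p, m+1=n, e+1=f, d+1=e.

opnfe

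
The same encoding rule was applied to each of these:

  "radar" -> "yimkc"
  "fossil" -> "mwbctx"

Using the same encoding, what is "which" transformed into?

In radar: r→y is +7, a→i is +8, d→m is +9, a→k is +10 — the shift increases by 1 each position. Letter i (0-indexed) is shifted by i+7, so successive shifts are 7, 8, 9, ….
For which: w+7=d, h+8=p, i+9=r, c+10=m, h+11=s.

dprms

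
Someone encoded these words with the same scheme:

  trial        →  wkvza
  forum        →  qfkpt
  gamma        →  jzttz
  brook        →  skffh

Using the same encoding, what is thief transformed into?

wcvxq

This is an affine cipher: with a=0,…,z=25, each position x becomes (19x+25) mod 26.
For thief: t(19)→19·19+25≡22=w; h(7)→19·7+25≡2=c; i(8)→19·8+25≡21=v; e(4)→19·4+25≡23=x; f(5)→19·5+25≡16=q (all mod 26).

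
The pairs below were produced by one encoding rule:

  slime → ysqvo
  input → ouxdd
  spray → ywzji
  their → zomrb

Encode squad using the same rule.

yxcjn

In slime: s→y is +6, l→s is +7, i→q is +8, m→v is +9 — the shift increases by 1 each position. Each letter shifts forward by (position + 6), i.e. 6, 7, 8, … — the shift grows by one for each successive letter.
Applying it to squad: s+6=y, q+7=x, u+8=c, a+9=j, d+10=n.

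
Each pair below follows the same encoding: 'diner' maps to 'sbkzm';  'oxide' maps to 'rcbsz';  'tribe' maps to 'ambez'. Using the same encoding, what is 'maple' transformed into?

d(3)→s(18) and i(8)→b(1) fit y≡7x+23 (mod 26); the inverse of 7 mod 26 is 15. Treating letters as 0–25, the rule is x ↦ 7x + 23 (mod 26).
For maple: m(12)→7·12+23≡3=d; a(0)→7·0+23≡23=x; p(15)→7·15+23≡24=y; l(11)→7·11+23≡22=w; e(4)→7·4+23≡25=z (all mod 26).

dxywz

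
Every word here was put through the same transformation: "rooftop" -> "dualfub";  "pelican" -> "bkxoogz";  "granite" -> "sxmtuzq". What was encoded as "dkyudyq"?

Shifts by position in rooftop: pos 0: r→d (+12), pos 1: o→u (+6), pos 2: o→a (+12), pos 3: f→l (+6) — repeating every 2. The shifts repeat in a cycle of length 2: positions 0,1,… shift by +12, +6, then the pattern repeats.
Reversing it on dkyudyq: d−12=r, k−6=e, y−12=m, u−6=o, d−12=r, y−6=s, q−12=e.

remorse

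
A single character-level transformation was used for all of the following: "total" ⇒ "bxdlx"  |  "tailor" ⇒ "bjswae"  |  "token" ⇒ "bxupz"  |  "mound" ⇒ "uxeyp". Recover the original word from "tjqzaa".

lagoon

The shift increases by 1 at each position, starting from +8: 8, 9, 10, ….
Reversing it on tjqzaa: t−8=l, j−9=a, q−10=g, z−11=o, a−12=o, a−13=n.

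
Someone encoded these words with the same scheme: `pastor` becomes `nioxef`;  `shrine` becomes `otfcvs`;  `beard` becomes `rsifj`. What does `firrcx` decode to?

rabbit

p(15)→n(13) and a(0)→i(8) fit y≡9x+8 (mod 26); the inverse of 9 mod 26 is 3. Each letter's alphabet position (a=0..z=25) is mapped through 9·x+8 mod 26 — an affine cipher.
Decoding firrcx: f(5)→3·(5−8)≡17=r; i(8)→3·(8−8)≡0=a; r(17)→3·(17−8)≡1=b; r(17)→3·(17−8)≡1=b; c(2)→3·(2−8)≡8=i; x(23)→3·(23−8)≡19=t (all mod 26).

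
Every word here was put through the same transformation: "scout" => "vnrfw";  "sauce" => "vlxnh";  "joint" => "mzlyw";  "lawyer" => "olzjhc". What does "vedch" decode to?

Shifts by position in scout: pos 0: s→v (+3), pos 1: c→n (+11), pos 2: o→r (+3), pos 3: u→f (+11) — repeating every 2. A repeating key of period 2 is used — shifts +3, +11 over and over.
Undoing it on vedch: v−3=s, e−11=t, d−3=a, c−11=r, h−3=e.

stare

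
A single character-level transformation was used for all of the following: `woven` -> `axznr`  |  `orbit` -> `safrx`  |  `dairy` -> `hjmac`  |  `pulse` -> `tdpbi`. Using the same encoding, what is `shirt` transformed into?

wqmax

Shifts by position in woven: pos 0: w→a (+4), pos 1: o→x (+9), pos 2: v→z (+4), pos 3: e→n (+9) — repeating every 2. A repeating key of period 2 is used — shifts +4, +9 over and over.
For shirt: s+4=w, h+9=q, i+4=m, r+9=a, t+4=x.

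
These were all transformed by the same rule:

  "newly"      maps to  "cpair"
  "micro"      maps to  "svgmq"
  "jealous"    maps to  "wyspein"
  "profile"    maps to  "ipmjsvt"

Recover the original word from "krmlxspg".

The output letters match the input read backwards, each shifted +4: newly reversed is ylwen. Read the word backwards and shift each letter +4.
Undoing it on krmlxspg: shift back: k−4=g, r−4=n, m−4=i, l−4=h, x−4=t, s−4=o, p−4=l, g−4=c → gnihtolc; then reverse → clothing.

clothing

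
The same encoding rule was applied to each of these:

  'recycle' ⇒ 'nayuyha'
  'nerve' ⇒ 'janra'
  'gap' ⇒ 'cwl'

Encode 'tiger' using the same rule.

pecan

Every letter moves 22 places later in the alphabet, wrapping around z→a.
Applying it to tiger: t+22=p, i+22=e, g+22=c, e+22=a, r+22=n.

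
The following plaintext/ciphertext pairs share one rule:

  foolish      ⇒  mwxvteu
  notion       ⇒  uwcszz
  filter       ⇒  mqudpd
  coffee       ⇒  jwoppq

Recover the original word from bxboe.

The shift increases by 1 at each position, starting from +7: 7, 8, 9, ….
Reversing it on bxboe: b−7=u, x−8=p, b−9=s, o−10=e, e−11=t.

upset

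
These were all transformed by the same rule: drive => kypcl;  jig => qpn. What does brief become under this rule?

iyplm

Compare letters: d→k is +7, r→y is +7, i→p is +7 — a constant shift. Every letter moves 7 places later in the alphabet, wrapping around z→a.
Applying it to brief: b+7=i, r+7=y, i+7=p, e+7=l, f+7=m.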